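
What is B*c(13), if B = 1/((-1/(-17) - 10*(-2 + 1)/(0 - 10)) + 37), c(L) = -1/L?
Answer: -17/7969 ≈ -0.0021333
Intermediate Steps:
B = 17/613 (B = 1/((-1*(-1/17) - 10/((-10/(-1)))) + 37) = 1/((1/17 - 10/((-10*(-1)))) + 37) = 1/((1/17 - 10/10) + 37) = 1/((1/17 - 10*⅒) + 37) = 1/((1/17 - 1) + 37) = 1/(-16/17 + 37) = 1/(613/17) = 17/613 ≈ 0.027732)
B*c(13) = 17*(-1/13)/613 = 17*(-1*1/13)/613 = (17/613)*(-1/13) = -17/7969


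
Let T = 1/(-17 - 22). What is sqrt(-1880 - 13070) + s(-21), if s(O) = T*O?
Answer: 7/13 + 5*I*sqrt(598) ≈ 0.53846 + 122.27*I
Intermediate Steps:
T = -1/39 (T = 1/(-39) = -1/39 ≈ -0.025641)
s(O) = -O/39
sqrt(-1880 - 13070) + s(-21) = sqrt(-1880 - 13070) - 1/39*(-21) = sqrt(-14950) + 7/13 = 5*I*sqrt(598) + 7/13 = 7/13 + 5*I*sqrt(598)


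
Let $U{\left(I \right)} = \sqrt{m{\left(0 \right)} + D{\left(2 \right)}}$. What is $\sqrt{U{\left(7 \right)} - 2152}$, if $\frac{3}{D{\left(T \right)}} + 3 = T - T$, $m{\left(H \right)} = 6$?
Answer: $\sqrt{-2152 + \sqrt{5}} \approx 46.366 i$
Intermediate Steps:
$D{\left(T \right)} = -1$ ($D{\left(T \right)} = \frac{3}{-3 + \left(T - T\right)} = \frac{3}{-3 + 0} = \frac{3}{-3} = 3 \left(- \frac{1}{3}\right) = -1$)
$U{\left(I \right)} = \sqrt{5}$ ($U{\left(I \right)} = \sqrt{6 - 1} = \sqrt{5}$)
$\sqrt{U{\left(7 \right)} - 2152} = \sqrt{\sqrt{5} - 2152} = \sqrt{-2152 + \sqrt{5}}$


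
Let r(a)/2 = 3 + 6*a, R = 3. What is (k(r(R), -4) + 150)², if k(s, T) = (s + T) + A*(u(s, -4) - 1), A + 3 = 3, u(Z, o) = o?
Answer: 35344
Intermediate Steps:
A = 0 (A = -3 + 3 = 0)
r(a) = 6 + 12*a (r(a) = 2*(3 + 6*a) = 6 + 12*a)
k(s, T) = T + s (k(s, T) = (s + T) + 0*(-4 - 1) = (T + s) + 0*(-5) = (T + s) + 0 = T + s)
(k(r(R), -4) + 150)² = ((-4 + (6 + 12*3)) + 150)² = ((-4 + (6 + 36)) + 150)² = ((-4 + 42) + 150)² = (38 + 150)² = 188² = 35344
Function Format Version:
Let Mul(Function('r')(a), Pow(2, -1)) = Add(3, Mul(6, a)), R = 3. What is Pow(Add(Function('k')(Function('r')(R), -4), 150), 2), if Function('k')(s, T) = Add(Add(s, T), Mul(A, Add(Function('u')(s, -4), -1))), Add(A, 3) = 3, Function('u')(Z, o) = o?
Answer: 35344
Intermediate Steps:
A = 0 (A = Add(-3, 3) = 0)
Function('r')(a) = Add(6, Mul(12, a)) (Function('r')(a) = Mul(2, Add(3, Mul(6, a))) = Add(6, Mul(12, a)))
Function('k')(s, T) = Add(T, s) (Function('k')(s, T) = Add(Add(s, T), Mul(0, Add(-4, -1))) = Add(Add(T, s), Mul(0, -5)) = Add(Add(T, s), 0) = Add(T, s))
Pow(Add(Function('k')(Function('r')(R), -4), 150), 2) = Pow(Add(Add(-4, Add(6, Mul(12, 3))), 150), 2) = Pow(Add(Add(-4, Add(6, 36)), 150), 2) = Pow(Add(Add(-4, 42), 150), 2) = Pow(Add(38, 150), 2) = Pow(188, 2) = 35344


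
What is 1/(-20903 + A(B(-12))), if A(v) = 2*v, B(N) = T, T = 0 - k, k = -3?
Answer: -1/20897 ≈ -4.7854e-5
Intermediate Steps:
T = 3 (T = 0 - 1*(-3) = 0 + 3 = 3)
B(N) = 3
1/(-20903 + A(B(-12))) = 1/(-20903 + 2*3) = 1/(-20903 + 6) = 1/(-20897) = -1/20897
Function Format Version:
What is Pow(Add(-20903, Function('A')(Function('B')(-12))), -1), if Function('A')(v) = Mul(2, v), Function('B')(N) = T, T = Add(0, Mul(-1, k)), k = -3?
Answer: Rational(-1, 20897) ≈ -4.7854e-5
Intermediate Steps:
T = 3 (T = Add(0, Mul(-1, -3)) = Add(0, 3) = 3)
Function('B')(N) = 3
Pow(Add(-20903, Function('A')(Function('B')(-12))), -1) = Pow(Add(-20903, Mul(2, 3)), -1) = Pow(Add(-20903, 6), -1) = Pow(-20897, -1) = Rational(-1, 20897)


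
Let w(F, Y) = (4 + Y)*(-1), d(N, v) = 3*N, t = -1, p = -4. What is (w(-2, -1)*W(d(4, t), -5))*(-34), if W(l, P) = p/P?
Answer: 408/5 ≈ 81.600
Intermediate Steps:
W(l, P) = -4/P
w(F, Y) = -4 - Y
(w(-2, -1)*W(d(4, t), -5))*(-34) = ((-4 - 1*(-1))*(-4/(-5)))*(-34) = ((-4 + 1)*(-4*(-1/5)))*(-34) = -3*4/5*(-34) = -12/5*(-34) = 408/5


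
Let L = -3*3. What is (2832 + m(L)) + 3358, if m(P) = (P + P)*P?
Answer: 6352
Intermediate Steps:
L = -9
m(P) = 2*P² (m(P) = (2*P)*P = 2*P²)
(2832 + m(L)) + 3358 = (2832 + 2*(-9)²) + 3358 = (2832 + 2*81) + 3358 = (2832 + 162) + 3358 = 2994 + 3358 = 6352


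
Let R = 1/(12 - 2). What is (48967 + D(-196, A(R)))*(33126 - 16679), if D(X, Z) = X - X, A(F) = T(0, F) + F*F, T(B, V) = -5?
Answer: 805360249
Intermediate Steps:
R = 1/10 ≈ 0.10000
A(F) = -5 + F**2 (A(F) = -5 + F*F = -5 + F**2)
D(X, Z) = 0
(48967 + D(-196, A(R)))*(33126 - 16679) = (48967 + 0)*(33126 - 16679) = 48967*16447 = 805360249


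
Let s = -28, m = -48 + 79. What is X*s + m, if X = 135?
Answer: -3749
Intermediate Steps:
m = 31
X*s + m = 135*(-28) + 31 = -3780 + 31 = -3749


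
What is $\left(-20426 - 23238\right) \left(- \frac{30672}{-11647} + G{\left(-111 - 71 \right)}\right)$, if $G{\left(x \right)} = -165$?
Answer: $\frac{82572248112}{11647} \approx 7.0896 \cdot 10^{6}$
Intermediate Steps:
$\left(-20426 - 23238\right) \left(- \frac{30672}{-11647} + G{\left(-111 - 71 \right)}\right) = \left(-20426 - 23238\right) \left(- \frac{30672}{-11647} - 165\right) = - 43664 \left(\left(-30672\right) \left(- \frac{1}{11647}\right) - 165\right) = - 43664 \left(\frac{30672}{11647} - 165\right) = \left(-43664\right) \left(- \frac{1891083}{11647}\right) = \frac{82572248112}{11647}$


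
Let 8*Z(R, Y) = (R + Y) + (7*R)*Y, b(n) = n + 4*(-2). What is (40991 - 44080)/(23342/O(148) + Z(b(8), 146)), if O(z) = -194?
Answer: 1198532/39603 ≈ 30.264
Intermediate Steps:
b(n) = -8 + n (b(n) = n - 8 = -8 + n)
Z(R, Y) = R/8 + Y/8 + 7*R*Y/8 (Z(R, Y) = ((R + Y) + (7*R)*Y)/8 = ((R + Y) + 7*R*Y)/8 = (R + Y + 7*R*Y)/8 = R/8 + Y/8 + 7*R*Y/8)
(40991 - 44080)/(23342/O(148) + Z(b(8), 146)) = (40991 - 44080)/(23342/(-194) + ((-8 + 8)/8 + (⅛)*146 + (7/8)*(-8 + 8)*146)) = -3089/(23342*(-1/194) + ((⅛)*0 + 73/4 + (7/8)*0*146)) = -3089/(-11671/97 + (0 + 73/4 + 0)) = -3089/(-11671/97 + 73/4) = -3089/(-39603/388) = -3089*(-388/39603) = 1198532/39603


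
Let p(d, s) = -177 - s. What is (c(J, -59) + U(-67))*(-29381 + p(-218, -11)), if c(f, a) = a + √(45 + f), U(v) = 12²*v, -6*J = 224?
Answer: 286812729 - 9849*√69 ≈ 2.8673e+8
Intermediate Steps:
J = -112/3 (J = -⅙*224 = -112/3 ≈ -37.333)
U(v) = 144*v
(c(J, -59) + U(-67))*(-29381 + p(-218, -11)) = ((-59 + √(45 - 112/3)) + 144*(-67))*(-29381 + (-177 - 1*(-11))) = ((-59 + √(23/3)) - 9648)*(-29381 + (-177 + 11)) = ((-59 + √69/3) - 9648)*(-29381 - 166) = (-9707 + √69/3)*(-29547) = 286812729 - 9849*√69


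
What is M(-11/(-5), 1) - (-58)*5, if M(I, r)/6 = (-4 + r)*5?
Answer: 200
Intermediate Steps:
M(I, r) = -120 + 30*r (M(I, r) = 6*((-4 + r)*5) = 6*(-20 + 5*r) = -120 + 30*r)
M(-11/(-5), 1) - (-58)*5 = (-120 + 30*1) - (-58)*5 = (-120 + 30) - 58*(-5) = -90 + 290 = 200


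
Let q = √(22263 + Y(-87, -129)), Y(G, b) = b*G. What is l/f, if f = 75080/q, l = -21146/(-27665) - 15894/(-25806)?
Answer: 14930321*√33486/812141486200 ≈ 0.0033641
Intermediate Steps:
Y(G, b) = G*b
q = √33486 (q = √(22263 - 87*(-129)) = √(22263 + 11223) = √33486 ≈ 182.99)
l = 14930321/10817015 (l = -21146*(-1/27665) - 15894*(-1/25806) = 21146/27665 + 2649/4301 = 14930321/10817015 ≈ 1.3803)
f = 37540*√33486/16743 (f = 75080/(√33486) = 75080*(√33486/33486) = 37540*√33486/16743 ≈ 410.29)
l/f = 14930321/(10817015*((37540*√33486/16743))) = 14930321*(√33486/75080)/10817015 = 14930321*√33486/812141486200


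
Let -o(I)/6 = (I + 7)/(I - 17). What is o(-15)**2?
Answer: 9/4 ≈ 2.2500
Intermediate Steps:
o(I) = -6*(7 + I)/(-17 + I) (o(I) = -6*(I + 7)/(I - 17) = -6*(7 + I)/(-17 + I))
o(-15)**2 = (6*(-7 - 1*(-15))/(-17 - 15))**2 = (6*(-7 + 15)/(-32))**2 = (6*(-1/32)*8)**2 = (-3/2)**2 = 9/4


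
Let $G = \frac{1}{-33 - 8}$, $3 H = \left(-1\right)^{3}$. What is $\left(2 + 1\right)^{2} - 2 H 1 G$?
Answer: $- \frac{6}{41} \approx -0.14634$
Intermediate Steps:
$H = - \frac{1}{3}$ ($H = \frac{\left(-1\right)^{3}}{3} = \frac{1}{3} \left(-1\right) = - \frac{1}{3} \approx -0.33333$)
$G = - \frac{1}{41}$ ($G = \frac{1}{-41} = - \frac{1}{41} \approx -0.02439$)
$\left(2 + 1\right)^{2} - 2 H 1 G = \left(2 + 1\right)^{2} \left(-2\right) \left(- \frac{1}{3}\right) 1 \left(- \frac{1}{41}\right) = 3^{2} \cdot \frac{2}{3} \cdot 1 \left(- \frac{1}{41}\right) = 9 \cdot \frac{2}{3} \left(- \frac{1}{41}\right) = 6 \left(- \frac{1}{41}\right) = - \frac{6}{41}$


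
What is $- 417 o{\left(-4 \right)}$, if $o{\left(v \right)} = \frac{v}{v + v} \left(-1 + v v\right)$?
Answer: $- \frac{6255}{2} \approx -3127.5$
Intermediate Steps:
$o{\left(v \right)} = - \frac{1}{2} + \frac{v^{2}}{2}$ ($o{\left(v \right)} = \frac{v}{2 v} \left(-1 + v^{2}\right) = v \frac{1}{2 v} \left(-1 + v^{2}\right) = \frac{-1 + v^{2}}{2} = - \frac{1}{2} + \frac{v^{2}}{2}$)
$- 417 o{\left(-4 \right)} = - 417 \left(- \frac{1}{2} + \frac{\left(-4\right)^{2}}{2}\right) = - 417 \left(- \frac{1}{2} + \frac{1}{2} \cdot 16\right) = - 417 \left(- \frac{1}{2} + 8\right) = \left(-417\right) \frac{15}{2} = - \frac{6255}{2}$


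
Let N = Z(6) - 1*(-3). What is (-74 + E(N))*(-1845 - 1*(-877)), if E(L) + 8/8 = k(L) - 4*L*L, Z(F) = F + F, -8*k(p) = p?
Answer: 945615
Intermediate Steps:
k(p) = -p/8
Z(F) = 2*F
N = 15 (N = 2*6 - 1*(-3) = 12 + 3 = 15)
E(L) = -1 - 4*L² - L/8 (E(L) = -1 + (-L/8 - 4*L*L) = -1 + (-L/8 - 4*L²) = -1 + (-4*L² - L/8) = -1 - 4*L² - L/8)
(-74 + E(N))*(-1845 - 1*(-877)) = (-74 + (-1 - 4*15² - ⅛*15))*(-1845 - 1*(-877)) = (-74 + (-1 - 4*225 - 15/8))*(-1845 + 877) = (-74 + (-1 - 900 - 15/8))*(-968) = (-74 - 7223/8)*(-968) = -7815/8*(-968) = 945615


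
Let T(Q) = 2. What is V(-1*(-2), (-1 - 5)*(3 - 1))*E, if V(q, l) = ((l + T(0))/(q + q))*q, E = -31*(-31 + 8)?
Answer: -3565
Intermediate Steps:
E = 713 (E = -31*(-23) = 713)
V(q, l) = 1 + l/2 (V(q, l) = ((l + 2)/(q + q))*q = ((2 + l)/((2*q)))*q = ((2 + l)*(1/(2*q)))*q = ((2 + l)/(2*q))*q = 1 + l/2)
V(-1*(-2), (-1 - 5)*(3 - 1))*E = (1 + ((-1 - 5)*(3 - 1))/2)*713 = (1 + (-6*2)/2)*713 = (1 + (½)*(-12))*713 = (1 - 6)*713 = -5*713 = -3565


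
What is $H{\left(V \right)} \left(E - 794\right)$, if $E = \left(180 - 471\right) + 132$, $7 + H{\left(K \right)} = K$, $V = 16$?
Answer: $-8577$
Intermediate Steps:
$H{\left(K \right)} = -7 + K$
$E = -159$ ($E = -291 + 132 = -159$)
$H{\left(V \right)} \left(E - 794\right) = \left(-7 + 16\right) \left(-159 - 794\right) = 9 \left(-953\right) = -8577$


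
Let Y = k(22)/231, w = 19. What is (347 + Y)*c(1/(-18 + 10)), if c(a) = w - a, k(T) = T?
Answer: 371739/56 ≈ 6638.2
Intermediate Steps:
c(a) = 19 - a
Y = 2/21 (Y = 22/231 = 22*(1/231) = 2/21 ≈ 0.095238)
(347 + Y)*c(1/(-18 + 10)) = (347 + 2/21)*(19 - 1/(-18 + 10)) = 7289*(19 - 1/(-8))/21 = 7289*(19 - 1*(-1/8))/21 = 7289*(19 + 1/8)/21 = (7289/21)*(153/8) = 371739/56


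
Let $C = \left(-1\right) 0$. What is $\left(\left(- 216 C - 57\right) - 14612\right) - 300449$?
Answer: $-315118$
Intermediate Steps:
$C = 0$
$\left(\left(- 216 C - 57\right) - 14612\right) - 300449 = \left(\left(\left(-216\right) 0 - 57\right) - 14612\right) - 300449 = \left(\left(0 - 57\right) - 14612\right) - 300449 = \left(-57 - 14612\right) - 300449 = -14669 - 300449 = -315118$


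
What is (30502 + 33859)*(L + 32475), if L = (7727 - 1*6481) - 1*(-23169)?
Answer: 3661497290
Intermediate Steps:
L = 24415 (L = (7727 - 6481) + 23169 = 1246 + 23169 = 24415)
(30502 + 33859)*(L + 32475) = (30502 + 33859)*(24415 + 32475) = 64361*56890 = 3661497290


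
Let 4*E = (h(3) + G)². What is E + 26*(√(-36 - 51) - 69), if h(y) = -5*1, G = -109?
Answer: 1455 + 26*I*√87 ≈ 1455.0 + 242.51*I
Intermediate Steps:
h(y) = -5
E = 3249 (E = (-5 - 109)²/4 = (¼)*(-114)² = (¼)*12996 = 3249)
E + 26*(√(-36 - 51) - 69) = 3249 + 26*(√(-36 - 51) - 69) = 3249 + 26*(√(-87) - 69) = 3249 + 26*(I*√87 - 69) = 3249 + 26*(-69 + I*√87) = 3249 + (-1794 + 26*I*√87) = 1455 + 26*I*√87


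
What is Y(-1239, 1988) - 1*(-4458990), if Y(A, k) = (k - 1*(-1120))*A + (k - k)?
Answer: 608178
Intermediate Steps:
Y(A, k) = A*(1120 + k) (Y(A, k) = (k + 1120)*A + 0 = (1120 + k)*A + 0 = A*(1120 + k) + 0 = A*(1120 + k))
Y(-1239, 1988) - 1*(-4458990) = -1239*(1120 + 1988) - 1*(-4458990) = -1239*3108 + 4458990 = -3850812 + 4458990 = 608178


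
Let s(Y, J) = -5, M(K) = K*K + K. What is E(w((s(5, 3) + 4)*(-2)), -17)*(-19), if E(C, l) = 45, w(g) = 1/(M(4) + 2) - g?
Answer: -855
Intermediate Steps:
M(K) = K + K² (M(K) = K² + K = K + K²)
w(g) = 1/22 - g (w(g) = 1/(4*(1 + 4) + 2) - g = 1/(4*5 + 2) - g = 1/(20 + 2) - g = 1/22 - g)
E(w((s(5, 3) + 4)*(-2)), -17)*(-19) = 45*(-19) = -855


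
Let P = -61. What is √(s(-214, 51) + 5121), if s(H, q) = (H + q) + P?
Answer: √4897 ≈ 69.979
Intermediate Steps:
s(H, q) = -61 + H + q (s(H, q) = (H + q) - 61 = -61 + H + q)
√(s(-214, 51) + 5121) = √((-61 - 214 + 51) + 5121) = √(-224 + 5121) = √4897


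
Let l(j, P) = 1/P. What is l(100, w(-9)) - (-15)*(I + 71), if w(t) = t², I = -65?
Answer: 7291/81 ≈ 90.012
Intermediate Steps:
l(100, w(-9)) - (-15)*(I + 71) = 1/((-9)²) - (-15)*(-65 + 71) = 1/81 - (-15)*6 = 1/81 - 1*(-90) = 1/81 + 90 = 7291/81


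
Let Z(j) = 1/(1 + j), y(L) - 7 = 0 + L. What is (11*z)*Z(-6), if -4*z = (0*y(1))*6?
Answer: 0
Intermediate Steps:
y(L) = 7 + L (y(L) = 7 + (0 + L) = 7 + L)
z = 0 (z = -0*(7 + 1)*6/4 = -0*8*6/4 = -0*6 = -1/4*0 = 0)
(11*z)*Z(-6) = (11*0)/(1 - 6) = 0/(-5) = 0*(-1/5) = 0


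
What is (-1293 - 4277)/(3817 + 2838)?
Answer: -1114/1331 ≈ -0.83696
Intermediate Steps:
(-1293 - 4277)/(3817 + 2838) = -5570/6655 = -5570*1/6655 = -1114/1331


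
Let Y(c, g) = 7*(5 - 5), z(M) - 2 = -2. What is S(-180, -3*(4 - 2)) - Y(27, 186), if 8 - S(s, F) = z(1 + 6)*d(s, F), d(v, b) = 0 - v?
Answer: 8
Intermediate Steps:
d(v, b) = -v
z(M) = 0 (z(M) = 2 - 2 = 0)
Y(c, g) = 0 (Y(c, g) = 7*0 = 0)
S(s, F) = 8 (S(s, F) = 8 - 0*(-s) = 8 - 1*0 = 8 + 0 = 8)
S(-180, -3*(4 - 2)) - Y(27, 186) = 8 - 1*0 = 8 + 0 = 8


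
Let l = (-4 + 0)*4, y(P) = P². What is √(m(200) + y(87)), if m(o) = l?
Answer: √7553 ≈ 86.908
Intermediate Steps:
l = -16 (l = -4*4 = -16)
m(o) = -16
√(m(200) + y(87)) = √(-16 + 87²) = √(-16 + 7569) = √7553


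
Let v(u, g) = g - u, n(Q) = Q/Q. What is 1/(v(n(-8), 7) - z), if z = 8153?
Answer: -1/8147 ≈ -0.00012274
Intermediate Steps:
n(Q) = 1
1/(v(n(-8), 7) - z) = 1/((7 - 1*1) - 1*8153) = 1/((7 - 1) - 8153) = 1/(6 - 8153) = 1/(-8147) = -1/8147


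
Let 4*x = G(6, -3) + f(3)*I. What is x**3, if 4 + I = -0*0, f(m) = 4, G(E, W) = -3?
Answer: -6859/64 ≈ -107.17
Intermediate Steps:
I = -4 (I = -4 - 0*0 = -4 - 1*0 = -4 + 0 = -4)
x = -19/4 (x = (-3 + 4*(-4))/4 = (-3 - 16)/4 = (1/4)*(-19) = -19/4 ≈ -4.7500)
x**3 = (-19/4)**3 = -6859/64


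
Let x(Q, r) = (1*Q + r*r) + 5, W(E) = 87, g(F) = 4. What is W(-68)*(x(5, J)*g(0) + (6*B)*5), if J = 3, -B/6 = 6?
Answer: -87348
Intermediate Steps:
B = -36 (B = -6*6 = -36)
x(Q, r) = 5 + Q + r**2 (x(Q, r) = (Q + r**2) + 5 = 5 + Q + r**2)
W(-68)*(x(5, J)*g(0) + (6*B)*5) = 87*((5 + 5 + 3**2)*4 + (6*(-36))*5) = 87*((5 + 5 + 9)*4 - 216*5) = 87*(19*4 - 1080) = 87*(76 - 1080) = 87*(-1004) = -87348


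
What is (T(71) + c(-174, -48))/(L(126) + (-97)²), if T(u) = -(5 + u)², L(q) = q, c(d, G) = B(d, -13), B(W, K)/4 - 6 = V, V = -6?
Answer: -5776/9535 ≈ -0.60577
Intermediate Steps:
B(W, K) = 0 (B(W, K) = 24 + 4*(-6) = 24 - 24 = 0)
c(d, G) = 0
(T(71) + c(-174, -48))/(L(126) + (-97)²) = (-(5 + 71)² + 0)/(126 + (-97)²) = (-1*76² + 0)/(126 + 9409) = (-1*5776 + 0)/9535 = (-5776 + 0)*(1/9535) = -5776*1/9535 = -5776/9535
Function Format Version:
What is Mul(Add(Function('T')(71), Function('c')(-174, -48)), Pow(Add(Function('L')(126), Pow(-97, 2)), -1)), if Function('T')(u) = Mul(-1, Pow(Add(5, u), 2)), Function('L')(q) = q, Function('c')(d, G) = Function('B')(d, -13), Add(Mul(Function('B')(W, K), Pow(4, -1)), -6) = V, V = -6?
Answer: Rational(-5776, 9535) ≈ -0.60577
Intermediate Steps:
Function('B')(W, K) = 0 (Function('B')(W, K) = Add(24, Mul(4, -6)) = Add(24, -24) = 0)
Function('c')(d, G) = 0
Mul(Add(Function('T')(71), Function('c')(-174, -48)), Pow(Add(Function('L')(126), Pow(-97, 2)), -1)) = Mul(Add(Mul(-1, Pow(Add(5, 71), 2)), 0), Pow(Add(126, Pow(-97, 2)), -1)) = Mul(Add(Mul(-1, Pow(76, 2)), 0), Pow(Add(126, 9409), -1)) = Mul(Add(Mul(-1, 5776), 0), Pow(9535, -1)) = Mul(Add(-5776, 0), Rational(1, 9535)) = Mul(-5776, Rational(1, 9535)) = Rational(-5776, 9535)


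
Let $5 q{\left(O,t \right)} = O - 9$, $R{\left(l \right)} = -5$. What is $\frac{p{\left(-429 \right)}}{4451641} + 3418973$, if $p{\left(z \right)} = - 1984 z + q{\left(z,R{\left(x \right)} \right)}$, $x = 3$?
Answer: $\frac{76100206178707}{22258205} \approx 3.419 \cdot 10^{6}$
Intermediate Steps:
$q{\left(O,t \right)} = - \frac{9}{5} + \frac{O}{5}$ ($q{\left(O,t \right)} = \frac{O - 9}{5} = \frac{-9 + O}{5} = - \frac{9}{5} + \frac{O}{5}$)
$p{\left(z \right)} = - \frac{9}{5} - \frac{9919 z}{5}$ ($p{\left(z \right)} = - 1984 z + \left(- \frac{9}{5} + \frac{z}{5}\right) = - \frac{9}{5} - \frac{9919 z}{5}$)
$\frac{p{\left(-429 \right)}}{4451641} + 3418973 = \frac{- \frac{9}{5} - - \frac{4255251}{5}}{4451641} + 3418973 = \left(- \frac{9}{5} + \frac{4255251}{5}\right) \frac{1}{4451641} + 3418973 = \frac{4255242}{5} \cdot \frac{1}{4451641} + 3418973 = \frac{4255242}{22258205} + 3418973 = \frac{76100206178707}{22258205}$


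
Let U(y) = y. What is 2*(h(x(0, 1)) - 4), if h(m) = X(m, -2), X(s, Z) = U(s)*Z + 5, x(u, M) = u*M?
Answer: 2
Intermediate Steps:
x(u, M) = M*u
X(s, Z) = 5 + Z*s (X(s, Z) = s*Z + 5 = Z*s + 5 = 5 + Z*s)
h(m) = 5 - 2*m
2*(h(x(0, 1)) - 4) = 2*((5 - 2*0) - 4) = 2*((5 + 0) - 4) = 2*(5 - 4) = 2*1 = 2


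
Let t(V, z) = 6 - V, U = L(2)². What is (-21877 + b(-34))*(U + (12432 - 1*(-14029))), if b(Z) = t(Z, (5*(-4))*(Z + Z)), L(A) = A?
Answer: -577916205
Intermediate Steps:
U = 4 (U = 2² = 4)
b(Z) = 6 - Z
(-21877 + b(-34))*(U + (12432 - 1*(-14029))) = (-21877 + (6 - 1*(-34)))*(4 + (12432 - 1*(-14029))) = (-21877 + (6 + 34))*(4 + (12432 + 14029)) = (-21877 + 40)*(4 + 26461) = -21837*26465 = -577916205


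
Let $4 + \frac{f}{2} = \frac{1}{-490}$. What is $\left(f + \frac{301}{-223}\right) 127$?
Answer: $- \frac{64903096}{54635} \approx -1187.9$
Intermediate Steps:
$f = - \frac{1961}{245}$ ($f = -8 + \frac{2}{-490} = -8 + 2 \left(- \frac{1}{490}\right) = -8 - \frac{1}{245} = - \frac{1961}{245} \approx -8.0041$)
$\left(f + \frac{301}{-223}\right) 127 = \left(- \frac{1961}{245} + \frac{301}{-223}\right) 127 = \left(- \frac{1961}{245} + 301 \left(- \frac{1}{223}\right)\right) 127 = \left(- \frac{1961}{245} - \frac{301}{223}\right) 127 = \left(- \frac{511048}{54635}\right) 127 = - \frac{64903096}{54635}$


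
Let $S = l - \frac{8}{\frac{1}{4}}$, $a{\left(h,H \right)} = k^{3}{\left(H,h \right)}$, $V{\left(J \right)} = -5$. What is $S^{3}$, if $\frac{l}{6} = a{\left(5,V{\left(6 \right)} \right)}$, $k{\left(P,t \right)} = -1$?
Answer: $-54872$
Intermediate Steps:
$a{\left(h,H \right)} = -1$ ($a{\left(h,H \right)} = \left(-1\right)^{3} = -1$)
$l = -6$ ($l = 6 \left(-1\right) = -6$)
$S = -38$ ($S = -6 - \frac{8}{\frac{1}{4}} = -6 - 8 \frac{1}{\frac{1}{4}} = -6 - 32 = -38$)
$S^{3} = \left(-38\right)^{3} = -54872$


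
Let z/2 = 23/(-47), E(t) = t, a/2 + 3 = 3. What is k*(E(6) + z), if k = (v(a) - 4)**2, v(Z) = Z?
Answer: 3776/47 ≈ 80.340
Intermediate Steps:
a = 0 (a = -6 + 2*3 = -6 + 6 = 0)
k = 16 (k = (0 - 4)**2 = (-4)**2 = 16)
z = -46/47 (z = 2*(23/(-47)) = 2*(23*(-1/47)) = 2*(-23/47) = -46/47 ≈ -0.97872)
k*(E(6) + z) = 16*(6 - 46/47) = 16*(236/47) = 3776/47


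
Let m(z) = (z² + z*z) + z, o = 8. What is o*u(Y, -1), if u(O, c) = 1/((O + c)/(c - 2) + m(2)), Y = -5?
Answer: ⅔ ≈ 0.66667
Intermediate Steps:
m(z) = z + 2*z² (m(z) = (z² + z²) + z = 2*z² + z = z + 2*z²)
u(O, c) = 1/(10 + (O + c)/(-2 + c)) (u(O, c) = 1/((O + c)/(c - 2) + 2*(1 + 2*2)) = 1/((O + c)/(-2 + c) + 2*(1 + 4)) = 1/((O + c)/(-2 + c) + 2*5) = 1/((O + c)/(-2 + c) + 10) = 1/(10 + (O + c)/(-2 + c)))
o*u(Y, -1) = 8*((-2 - 1)/(-20 - 5 + 11*(-1))) = 8*(-3/(-20 - 5 - 11)) = 8*(-3/(-36)) = 8*(-1/36*(-3)) = 8*(1/12) = ⅔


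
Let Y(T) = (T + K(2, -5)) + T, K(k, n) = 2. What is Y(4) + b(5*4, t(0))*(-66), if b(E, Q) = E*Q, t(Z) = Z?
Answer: 10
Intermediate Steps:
Y(T) = 2 + 2*T (Y(T) = (T + 2) + T = (2 + T) + T = 2 + 2*T)
Y(4) + b(5*4, t(0))*(-66) = (2 + 2*4) + ((5*4)*0)*(-66) = (2 + 8) + (20*0)*(-66) = 10 + 0*(-66) = 10 + 0 = 10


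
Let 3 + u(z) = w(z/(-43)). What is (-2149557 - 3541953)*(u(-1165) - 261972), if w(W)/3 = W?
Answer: 64094541459300/43 ≈ 1.4906e+12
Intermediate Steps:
w(W) = 3*W
u(z) = -3 - 3*z/43 (u(z) = -3 + 3*(z/(-43)) = -3 + 3*(z*(-1/43)) = -3 + 3*(-z/43) = -3 - 3*z/43)
(-2149557 - 3541953)*(u(-1165) - 261972) = (-2149557 - 3541953)*((-3 - 3/43*(-1165)) - 261972) = -5691510*((-3 + 3495/43) - 261972) = -5691510*(3366/43 - 261972) = -5691510*(-11261430/43) = 64094541459300/43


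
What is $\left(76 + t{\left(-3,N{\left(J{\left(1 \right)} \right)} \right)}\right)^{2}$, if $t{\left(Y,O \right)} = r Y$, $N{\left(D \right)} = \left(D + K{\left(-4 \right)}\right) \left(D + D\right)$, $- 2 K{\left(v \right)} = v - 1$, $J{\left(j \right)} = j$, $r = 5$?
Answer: $3721$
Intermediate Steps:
$K{\left(v \right)} = \frac{1}{2} - \frac{v}{2}$ ($K{\left(v \right)} = - \frac{v - 1}{2} = - \frac{-1 + v}{2} = \frac{1}{2} - \frac{v}{2}$)
$N{\left(D \right)} = 2 D \left(\frac{5}{2} + D\right)$ ($N{\left(D \right)} = \left(D + \left(\frac{1}{2} - -2\right)\right) \left(D + D\right) = \left(D + \left(\frac{1}{2} + 2\right)\right) 2 D = \left(D + \frac{5}{2}\right) 2 D = \left(\frac{5}{2} + D\right) 2 D = 2 D \left(\frac{5}{2} + D\right)$)
$t{\left(Y,O \right)} = 5 Y$
$\left(76 + t{\left(-3,N{\left(J{\left(1 \right)} \right)} \right)}\right)^{2} = \left(76 + 5 \left(-3\right)\right)^{2} = \left(76 - 15\right)^{2} = 61^{2} = 3721$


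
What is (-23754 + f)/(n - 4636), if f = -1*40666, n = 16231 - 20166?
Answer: 64420/8571 ≈ 7.5160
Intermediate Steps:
n = -3935
f = -40666
(-23754 + f)/(n - 4636) = (-23754 - 40666)/(-3935 - 4636) = -64420/(-8571) = -64420*(-1/8571) = 64420/8571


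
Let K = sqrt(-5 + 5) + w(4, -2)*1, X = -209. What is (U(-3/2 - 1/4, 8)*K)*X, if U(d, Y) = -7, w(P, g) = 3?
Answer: 4389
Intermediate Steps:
K = 3 (K = sqrt(-5 + 5) + 3*1 = sqrt(0) + 3 = 0 + 3 = 3)
(U(-3/2 - 1/4, 8)*K)*X = -7*3*(-209) = -21*(-209) = 4389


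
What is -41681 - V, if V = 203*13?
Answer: -44320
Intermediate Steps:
V = 2639
-41681 - V = -41681 - 1*2639 = -41681 - 2639 = -44320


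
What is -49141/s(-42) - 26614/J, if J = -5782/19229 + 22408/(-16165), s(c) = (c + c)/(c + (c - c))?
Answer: -658702608583/74907066 ≈ -8793.6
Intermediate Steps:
s(c) = 2 (s(c) = (2*c)/(c + 0) = (2*c)/c = 2)
J = -74907066/44405255 (J = -5782*1/19229 + 22408*(-1/16165) = -826/2747 - 22408/16165 = -74907066/44405255 ≈ -1.6869)
-49141/s(-42) - 26614/J = -49141/2 - 26614/(-74907066/44405255) = -49141*½ - 26614*(-44405255/74907066) = -49141/2 + 590900728285/37453533 = -658702608583/74907066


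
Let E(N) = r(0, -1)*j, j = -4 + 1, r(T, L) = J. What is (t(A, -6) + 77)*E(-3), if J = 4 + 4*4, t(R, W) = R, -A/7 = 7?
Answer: -1680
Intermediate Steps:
A = -49 (A = -7*7 = -49)
J = 20 (J = 4 + 16 = 20)
r(T, L) = 20
j = -3
E(N) = -60 (E(N) = 20*(-3) = -60)
(t(A, -6) + 77)*E(-3) = (-49 + 77)*(-60) = 28*(-60) = -1680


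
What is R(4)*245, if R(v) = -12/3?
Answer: -980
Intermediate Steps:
R(v) = -4 (R(v) = -12*1/3 = -4)
R(4)*245 = -4*245 = -980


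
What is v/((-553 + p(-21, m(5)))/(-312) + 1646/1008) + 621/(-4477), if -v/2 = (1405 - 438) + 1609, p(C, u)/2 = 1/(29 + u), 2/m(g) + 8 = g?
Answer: -6423409074177/4245077969 ≈ -1513.1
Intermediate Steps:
m(g) = 2/(-8 + g)
p(C, u) = 2/(29 + u)
v = -5152 (v = -2*((1405 - 438) + 1609) = -2*(967 + 1609) = -2*2576 = -5152)
v/((-553 + p(-21, m(5)))/(-312) + 1646/1008) + 621/(-4477) = -5152/((-553 + 2/(29 + 2/(-8 + 5)))/(-312) + 1646/1008) + 621/(-4477) = -5152/((-553 + 2/(29 + 2/(-3)))*(-1/312) + 1646*(1/1008)) + 621*(-1/4477) = -5152/((-553 + 2/(29 + 2*(-⅓)))*(-1/312) + 823/504) - 621/4477 = -5152/((-553 + 2/(29 - ⅔))*(-1/312) + 823/504) - 621/4477 = -5152/((-553 + 2/(85/3))*(-1/312) + 823/504) - 621/4477 = -5152/((-553 + 2*(3/85))*(-1/312) + 823/504) - 621/4477 = -5152/((-553 + 6/85)*(-1/312) + 823/504) - 621/4477 = -5152/(-46999/85*(-1/312) + 823/504) - 621/4477 = -5152/(46999/26520 + 823/504) - 621/4477 = -5152/948197/278460 - 621/4477 = -5152*278460/948197 - 621/4477 = -1434625920/948197 - 621/4477 = -6423409074177/4245077969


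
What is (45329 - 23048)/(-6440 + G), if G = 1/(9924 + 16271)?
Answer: -194550265/56231933 ≈ -3.4598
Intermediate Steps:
G = 1/26195 ≈ 3.8175e-5
(45329 - 23048)/(-6440 + G) = (45329 - 23048)/(-6440 + 1/26195) = 22281/(-168695799/26195) = 22281*(-26195/168695799) = -194550265/56231933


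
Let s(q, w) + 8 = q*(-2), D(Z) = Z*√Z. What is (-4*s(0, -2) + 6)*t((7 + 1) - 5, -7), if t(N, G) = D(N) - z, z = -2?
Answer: 76 + 114*√3 ≈ 273.45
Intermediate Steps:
D(Z) = Z^(3/2)
s(q, w) = -8 - 2*q (s(q, w) = -8 + q*(-2) = -8 - 2*q)
t(N, G) = 2 + N^(3/2) (t(N, G) = N^(3/2) - 1*(-2) = N^(3/2) + 2 = 2 + N^(3/2))
(-4*s(0, -2) + 6)*t((7 + 1) - 5, -7) = (-4*(-8 - 2*0) + 6)*(2 + ((7 + 1) - 5)^(3/2)) = (-4*(-8 + 0) + 6)*(2 + (8 - 5)^(3/2)) = (-4*(-8) + 6)*(2 + 3^(3/2)) = (32 + 6)*(2 + 3*√3) = 38*(2 + 3*√3) = 76 + 114*√3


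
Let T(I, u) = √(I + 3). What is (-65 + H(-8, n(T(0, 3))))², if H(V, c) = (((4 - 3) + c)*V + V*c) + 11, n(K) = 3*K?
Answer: 10756 + 5952*√3 ≈ 21065.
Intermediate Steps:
T(I, u) = √(3 + I)
H(V, c) = 11 + V*c + V*(1 + c) (H(V, c) = ((1 + c)*V + V*c) + 11 = (V*(1 + c) + V*c) + 11 = (V*c + V*(1 + c)) + 11 = 11 + V*c + V*(1 + c))
(-65 + H(-8, n(T(0, 3))))² = (-65 + (11 - 8 + 2*(-8)*(3*√(3 + 0))))² = (-65 + (11 - 8 + 2*(-8)*(3*√3)))² = (-65 + (11 - 8 - 48*√3))² = (-65 + (3 - 48*√3))² = (-62 - 48*√3)²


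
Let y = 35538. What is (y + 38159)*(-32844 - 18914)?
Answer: -3814409326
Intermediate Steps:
(y + 38159)*(-32844 - 18914) = (35538 + 38159)*(-32844 - 18914) = 73697*(-51758) = -3814409326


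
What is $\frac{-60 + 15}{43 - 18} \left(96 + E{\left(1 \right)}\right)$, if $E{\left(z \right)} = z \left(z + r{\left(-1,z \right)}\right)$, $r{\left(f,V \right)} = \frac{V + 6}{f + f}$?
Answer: $- \frac{1683}{10} \approx -168.3$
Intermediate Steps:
$r{\left(f,V \right)} = \frac{6 + V}{2 f}$
$E{\left(z \right)} = z \left(-3 + \frac{z}{2}\right)$ ($E{\left(z \right)} = z \left(z + \frac{6 + z}{2 \left(-1\right)}\right) = z \left(z + \frac{1}{2} \left(-1\right) \left(6 + z\right)\right) = z \left(z - \left(3 + \frac{z}{2}\right)\right) = z \left(-3 + \frac{z}{2}\right)$)
$\frac{-60 + 15}{43 - 18} \left(96 + E{\left(1 \right)}\right) = \frac{-60 + 15}{43 - 18} \left(96 + \frac{1}{2} \cdot 1 \left(-6 + 1\right)\right) = - \frac{45}{25} \left(96 + \frac{1}{2} \cdot 1 \left(-5\right)\right) = \left(-45\right) \frac{1}{25} \left(96 - \frac{5}{2}\right) = \left(- \frac{9}{5}\right) \frac{187}{2} = - \frac{1683}{10}$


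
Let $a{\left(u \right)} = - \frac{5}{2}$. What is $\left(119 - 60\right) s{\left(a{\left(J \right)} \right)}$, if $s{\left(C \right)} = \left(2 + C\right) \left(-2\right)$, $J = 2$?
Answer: $59$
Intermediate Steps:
$a{\left(u \right)} = - \frac{5}{2}$ ($a{\left(u \right)} = \left(-5\right) \frac{1}{2} = - \frac{5}{2}$)
$s{\left(C \right)} = -4 - 2 C$
$\left(119 - 60\right) s{\left(a{\left(J \right)} \right)} = \left(119 - 60\right) \left(-4 - -5\right) = 59 \left(-4 + 5\right) = 59 \cdot 1 = 59$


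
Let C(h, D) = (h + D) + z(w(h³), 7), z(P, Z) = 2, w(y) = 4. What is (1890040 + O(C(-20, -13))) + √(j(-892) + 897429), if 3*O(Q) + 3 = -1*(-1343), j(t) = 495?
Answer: 5671460/3 + 2*√224481 ≈ 1.8914e+6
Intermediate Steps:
C(h, D) = 2 + D + h (C(h, D) = (h + D) + 2 = (D + h) + 2 = 2 + D + h)
O(Q) = 1340/3 (O(Q) = -1 + (-1*(-1343))/3 = -1 + (⅓)*1343 = -1 + 1343/3 = 1340/3)
(1890040 + O(C(-20, -13))) + √(j(-892) + 897429) = (1890040 + 1340/3) + √(495 + 897429) = 5671460/3 + √897924 = 5671460/3 + 2*√224481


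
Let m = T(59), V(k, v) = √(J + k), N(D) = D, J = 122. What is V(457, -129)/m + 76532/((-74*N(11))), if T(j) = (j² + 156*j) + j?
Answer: -38266/407 + √579/12744 ≈ -94.018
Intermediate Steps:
V(k, v) = √(122 + k)
T(j) = j² + 157*j
m = 12744 (m = 59*(157 + 59) = 59*216 = 12744)
V(457, -129)/m + 76532/((-74*N(11))) = √(122 + 457)/12744 + 76532/((-74*11)) = √579*(1/12744) + 76532/(-814) = √579/12744 + 76532*(-1/814) = √579/12744 - 38266/407 = -38266/407 + √579/12744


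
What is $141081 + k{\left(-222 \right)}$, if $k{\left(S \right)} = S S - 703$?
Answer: $189662$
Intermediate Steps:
$k{\left(S \right)} = -703 + S^{2}$ ($k{\left(S \right)} = S^{2} - 703 = -703 + S^{2}$)
$141081 + k{\left(-222 \right)} = 141081 - \left(703 - \left(-222\right)^{2}\right) = 141081 + \left(-703 + 49284\right) = 141081 + 48581 = 189662$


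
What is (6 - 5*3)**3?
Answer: -729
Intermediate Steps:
(6 - 5*3)**3 = (6 - 15)**3 = (-9)**3 = -729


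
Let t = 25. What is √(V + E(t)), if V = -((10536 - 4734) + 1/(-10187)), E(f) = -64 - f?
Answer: 4*I*√38208645762/10187 ≈ 76.753*I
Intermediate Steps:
V = -59104973/10187 (V = -(5802 - 1/10187) = -1*59104973/10187 = -59104973/10187 ≈ -5802.0)
√(V + E(t)) = √(-59104973/10187 + (-64 - 1*25)) = √(-59104973/10187 + (-64 - 25)) = √(-59104973/10187 - 89) = √(-60011616/10187) = 4*I*√38208645762/10187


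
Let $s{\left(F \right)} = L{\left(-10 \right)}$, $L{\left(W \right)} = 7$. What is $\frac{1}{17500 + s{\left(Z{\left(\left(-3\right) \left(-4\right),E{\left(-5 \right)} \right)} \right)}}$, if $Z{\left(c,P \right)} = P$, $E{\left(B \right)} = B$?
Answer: $\frac{1}{17507} \approx 5.712 \cdot 10^{-5}$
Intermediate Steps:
$s{\left(F \right)} = 7$
$\frac{1}{17500 + s{\left(Z{\left(\left(-3\right) \left(-4\right),E{\left(-5 \right)} \right)} \right)}} = \frac{1}{17500 + 7} = \frac{1}{17507}$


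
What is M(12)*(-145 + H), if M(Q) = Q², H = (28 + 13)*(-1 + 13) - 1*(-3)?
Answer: 50400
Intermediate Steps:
H = 495 (H = 41*12 + 3 = 492 + 3 = 495)
M(12)*(-145 + H) = 12²*(-145 + 495) = 144*350 = 50400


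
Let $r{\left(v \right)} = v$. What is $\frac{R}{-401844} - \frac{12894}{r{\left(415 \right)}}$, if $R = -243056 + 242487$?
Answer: $- \frac{5181140401}{166765260} \approx -31.068$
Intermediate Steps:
$R = -569$
$\frac{R}{-401844} - \frac{12894}{r{\left(415 \right)}} = - \frac{569}{-401844} - \frac{12894}{415} = \left(-569\right) \left(- \frac{1}{401844}\right) - \frac{12894}{415} = \frac{569}{401844} - \frac{12894}{415} = - \frac{5181140401}{166765260}$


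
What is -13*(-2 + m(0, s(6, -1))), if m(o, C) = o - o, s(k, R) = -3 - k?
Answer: 26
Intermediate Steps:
m(o, C) = 0
-13*(-2 + m(0, s(6, -1))) = -13*(-2 + 0) = -13*(-2) = 26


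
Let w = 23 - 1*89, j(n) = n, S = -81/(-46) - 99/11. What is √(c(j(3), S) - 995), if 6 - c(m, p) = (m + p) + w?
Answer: I*√1944098/46 ≈ 30.311*I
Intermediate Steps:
S = -333/46 (S = -81*(-1/46) - 99*1/11 = 81/46 - 9 = -333/46 ≈ -7.2391)
w = -66 (w = 23 - 89 = -66)
c(m, p) = 72 - m - p (c(m, p) = 6 - ((m + p) - 66) = 6 - (-66 + m + p) = 6 + (66 - m - p) = 72 - m - p)
√(c(j(3), S) - 995) = √((72 - 1*3 - 1*(-333/46)) - 995) = √((72 - 3 + 333/46) - 995) = √(3507/46 - 995) = √(-42263/46) = I*√1944098/46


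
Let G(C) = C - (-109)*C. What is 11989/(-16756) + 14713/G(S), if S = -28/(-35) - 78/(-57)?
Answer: 578719423/9492274 ≈ 60.967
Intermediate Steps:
S = 206/95 (S = -28*(-1/35) - 78*(-1/57) = ⅘ + 26/19 = 206/95 ≈ 2.1684)
G(C) = 110*C (G(C) = C + 109*C = 110*C)
11989/(-16756) + 14713/G(S) = 11989/(-16756) + 14713/((110*(206/95))) = 11989*(-1/16756) + 14713/(4532/19) = -11989/16756 + 14713*(19/4532) = -11989/16756 + 279547/4532 = 578719423/9492274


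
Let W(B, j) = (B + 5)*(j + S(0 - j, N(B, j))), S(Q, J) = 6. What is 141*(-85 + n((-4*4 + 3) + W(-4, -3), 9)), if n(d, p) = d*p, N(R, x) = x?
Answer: -24675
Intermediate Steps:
W(B, j) = (5 + B)*(6 + j) (W(B, j) = (B + 5)*(j + 6) = (5 + B)*(6 + j))
141*(-85 + n((-4*4 + 3) + W(-4, -3), 9)) = 141*(-85 + ((-4*4 + 3) + (30 + 5*(-3) + 6*(-4) - 4*(-3)))*9) = 141*(-85 + ((-16 + 3) + (30 - 15 - 24 + 12))*9) = 141*(-85 + (-13 + 3)*9) = 141*(-85 - 10*9) = 141*(-85 - 90) = 141*(-175) = -24675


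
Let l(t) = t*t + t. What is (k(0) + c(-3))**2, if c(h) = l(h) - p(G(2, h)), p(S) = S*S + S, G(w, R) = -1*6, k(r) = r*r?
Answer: 576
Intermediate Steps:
k(r) = r**2
G(w, R) = -6
l(t) = t + t**2 (l(t) = t**2 + t = t + t**2)
p(S) = S + S**2 (p(S) = S**2 + S = S + S**2)
c(h) = -30 + h*(1 + h) (c(h) = h*(1 + h) - (-6)*(1 - 6) = h*(1 + h) - (-6)*(-5) = h*(1 + h) - 1*30 = h*(1 + h) - 30 = -30 + h*(1 + h))
(k(0) + c(-3))**2 = (0**2 + (-30 - 3*(1 - 3)))**2 = (0 + (-30 - 3*(-2)))**2 = (0 + (-30 + 6))**2 = (0 - 24)**2 = (-24)**2 = 576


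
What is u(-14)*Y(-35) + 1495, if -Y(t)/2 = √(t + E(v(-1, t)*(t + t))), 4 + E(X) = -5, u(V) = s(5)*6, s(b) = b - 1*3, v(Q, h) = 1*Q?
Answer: 1495 - 48*I*√11 ≈ 1495.0 - 159.2*I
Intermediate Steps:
v(Q, h) = Q
s(b) = -3 + b (s(b) = b - 3 = -3 + b)
u(V) = 12 (u(V) = (-3 + 5)*6 = 2*6 = 12)
E(X) = -9 (E(X) = -4 - 5 = -9)
Y(t) = -2*√(-9 + t) (Y(t) = -2*√(t - 9) = -2*√(-9 + t))
u(-14)*Y(-35) + 1495 = 12*(-2*√(-9 - 35)) + 1495 = 12*(-4*I*√11) + 1495 = -48*I*√11 + 1495 = 1495 - 48*I*√11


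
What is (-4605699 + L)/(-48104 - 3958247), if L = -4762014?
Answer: 9367713/4006351 ≈ 2.3382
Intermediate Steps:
(-4605699 + L)/(-48104 - 3958247) = (-4605699 - 4762014)/(-48104 - 3958247) = -9367713/(-4006351) = -9367713*(-1/4006351) = 9367713/4006351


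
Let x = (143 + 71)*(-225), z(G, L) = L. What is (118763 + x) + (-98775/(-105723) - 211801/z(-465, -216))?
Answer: 181660433723/2537352 ≈ 71595.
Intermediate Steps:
x = -48150 (x = 214*(-225) = -48150)
(118763 + x) + (-98775/(-105723) - 211801/z(-465, -216)) = (118763 - 48150) + (-98775/(-105723) - 211801/(-216)) = 70613 + (-98775*(-1/105723) - 211801*(-1/216)) = 70613 + (10975/11747 + 211801/216) = 70613 + 2490396947/2537352 = 181660433723/2537352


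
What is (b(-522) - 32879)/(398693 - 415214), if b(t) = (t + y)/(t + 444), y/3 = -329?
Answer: 854351/429546 ≈ 1.9890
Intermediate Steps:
y = -987 (y = 3*(-329) = -987)
b(t) = (-987 + t)/(444 + t) (b(t) = (t - 987)/(t + 444) = (-987 + t)/(444 + t))
(b(-522) - 32879)/(398693 - 415214) = ((-987 - 522)/(444 - 522) - 32879)/(398693 - 415214) = (-1509/(-78) - 32879)/(-16521) = (-1/78*(-1509) - 32879)*(-1/16521) = (503/26 - 32879)*(-1/16521) = -854351/26*(-1/16521) = 854351/429546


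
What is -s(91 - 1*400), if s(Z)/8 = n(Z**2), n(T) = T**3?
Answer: -6963712993357128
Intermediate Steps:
s(Z) = 8*Z**6 (s(Z) = 8*(Z**2)**3 = 8*Z**6)
-s(91 - 1*400) = -8*(91 - 1*400)**6 = -8*(91 - 400)**6 = -8*(-309)**6 = -8*870464124169641 = -1*6963712993357128 = -6963712993357128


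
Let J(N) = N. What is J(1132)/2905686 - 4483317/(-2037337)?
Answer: 6514708852973/2959930799091 ≈ 2.2010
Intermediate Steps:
J(1132)/2905686 - 4483317/(-2037337) = 1132/2905686 - 4483317/(-2037337) = 1132*(1/2905686) - 4483317*(-1/2037337) = 566/1452843 + 4483317/2037337 = 6514708852973/2959930799091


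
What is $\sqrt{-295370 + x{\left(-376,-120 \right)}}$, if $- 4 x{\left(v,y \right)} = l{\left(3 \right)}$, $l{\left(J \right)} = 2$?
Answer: $\frac{i \sqrt{1181482}}{2} \approx 543.48 i$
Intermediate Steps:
$x{\left(v,y \right)} = - \frac{1}{2}$ ($x{\left(v,y \right)} = \left(- \frac{1}{4}\right) 2 = - \frac{1}{2}$)
$\sqrt{-295370 + x{\left(-376,-120 \right)}} = \sqrt{-295370 - \frac{1}{2}} = \sqrt{- \frac{590741}{2}} = \frac{i \sqrt{1181482}}{2}$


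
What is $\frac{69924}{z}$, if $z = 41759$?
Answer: $\frac{69924}{41759} \approx 1.6745$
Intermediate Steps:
$\frac{69924}{z} = \frac{69924}{41759}$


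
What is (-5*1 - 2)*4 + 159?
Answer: 131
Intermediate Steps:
(-5*1 - 2)*4 + 159 = (-5 - 2)*4 + 159 = -7*4 + 159 = -28 + 159 = 131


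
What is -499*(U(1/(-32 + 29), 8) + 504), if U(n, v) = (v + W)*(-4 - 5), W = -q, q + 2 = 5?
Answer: -229041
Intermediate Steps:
q = 3 (q = -2 + 5 = 3)
W = -3 (W = -1*3 = -3)
U(n, v) = 27 - 9*v (U(n, v) = (v - 3)*(-4 - 5) = (-3 + v)*(-9) = 27 - 9*v)
-499*(U(1/(-32 + 29), 8) + 504) = -499*((27 - 9*8) + 504) = -499*((27 - 72) + 504) = -499*(-45 + 504) = -499*459 = -229041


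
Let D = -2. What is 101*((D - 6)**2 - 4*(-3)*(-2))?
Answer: 4040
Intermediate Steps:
101*((D - 6)**2 - 4*(-3)*(-2)) = 101*((-2 - 6)**2 - 4*(-3)*(-2)) = 101*((-8)**2 + 12*(-2)) = 101*(64 - 24) = 101*40 = 4040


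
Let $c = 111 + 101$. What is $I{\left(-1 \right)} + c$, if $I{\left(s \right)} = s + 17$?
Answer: $228$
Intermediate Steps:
$I{\left(s \right)} = 17 + s$
$c = 212$
$I{\left(-1 \right)} + c = \left(17 - 1\right) + 212 = 16 + 212 = 228$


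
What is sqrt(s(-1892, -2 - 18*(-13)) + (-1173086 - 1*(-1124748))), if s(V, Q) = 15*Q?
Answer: I*sqrt(44858) ≈ 211.8*I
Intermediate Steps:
sqrt(s(-1892, -2 - 18*(-13)) + (-1173086 - 1*(-1124748))) = sqrt(15*(-2 - 18*(-13)) + (-1173086 - 1*(-1124748))) = sqrt(15*(-2 + 234) + (-1173086 + 1124748)) = sqrt(15*232 - 48338) = sqrt(3480 - 48338) = sqrt(-44858) = I*sqrt(44858)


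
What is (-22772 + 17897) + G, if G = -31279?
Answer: -36154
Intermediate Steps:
(-22772 + 17897) + G = (-22772 + 17897) - 31279 = -4875 - 31279 = -36154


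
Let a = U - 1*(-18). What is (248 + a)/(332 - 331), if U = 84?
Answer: 350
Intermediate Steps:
a = 102 (a = 84 - 1*(-18) = 84 + 18 = 102)
(248 + a)/(332 - 331) = (248 + 102)/(332 - 331) = 350/1 = 350*1 = 350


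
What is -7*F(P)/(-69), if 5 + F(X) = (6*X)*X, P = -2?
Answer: 133/69 ≈ 1.9275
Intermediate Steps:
F(X) = -5 + 6*X**2 (F(X) = -5 + (6*X)*X = -5 + 6*X**2)
-7*F(P)/(-69) = -7*(-5 + 6*(-2)**2)/(-69) = -7*(-5 + 6*4)*(-1/69) = -7*(-5 + 24)*(-1/69) = -7*19*(-1/69) = -133*(-1/69) = 133/69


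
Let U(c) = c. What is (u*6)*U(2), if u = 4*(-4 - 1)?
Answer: -240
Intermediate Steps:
u = -20 (u = 4*(-5) = -20)
(u*6)*U(2) = -20*6*2 = -120*2 = -240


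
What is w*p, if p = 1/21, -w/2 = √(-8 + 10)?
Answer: -2*√2/21 ≈ -0.13469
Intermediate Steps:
w = -2*√2 (w = -2*√(-8 + 10) = -2*√2 ≈ -2.8284)
p = 1/21 ≈ 0.047619
w*p = -2*√2*(1/21) = -2*√2/21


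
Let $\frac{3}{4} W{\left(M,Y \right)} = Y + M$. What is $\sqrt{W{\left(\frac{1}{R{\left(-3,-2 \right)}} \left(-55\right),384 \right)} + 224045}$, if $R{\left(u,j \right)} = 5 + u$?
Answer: $\frac{\sqrt{2020683}}{3} \approx 473.84$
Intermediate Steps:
$W{\left(M,Y \right)} = \frac{4 M}{3} + \frac{4 Y}{3}$ ($W{\left(M,Y \right)} = \frac{4 \left(Y + M\right)}{3} = \frac{4 \left(M + Y\right)}{3} = \frac{4 M}{3} + \frac{4 Y}{3}$)
$\sqrt{W{\left(\frac{1}{R{\left(-3,-2 \right)}} \left(-55\right),384 \right)} + 224045} = \sqrt{\left(\frac{4 \frac{1}{5 - 3} \left(-55\right)}{3} + \frac{4}{3} \cdot 384\right) + 224045} = \sqrt{\left(\frac{4 \cdot \frac{1}{2} \left(-55\right)}{3} + 512\right) + 224045} = \sqrt{\left(\frac{4}{3} \left(- \frac{55}{2}\right) + 512\right) + 224045} = \sqrt{\left(- \frac{110}{3} + 512\right) + 224045} = \sqrt{\frac{1426}{3} + 224045} = \sqrt{\frac{673561}{3}} = \frac{\sqrt{2020683}}{3}$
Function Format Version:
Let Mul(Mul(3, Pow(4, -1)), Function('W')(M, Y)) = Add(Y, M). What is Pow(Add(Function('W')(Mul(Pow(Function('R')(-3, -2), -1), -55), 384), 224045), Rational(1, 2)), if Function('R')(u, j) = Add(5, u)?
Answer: Mul(Rational(1, 3), Pow(2020683, Rational(1, 2))) ≈ 473.84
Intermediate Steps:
Function('W')(M, Y) = Add(Mul(Rational(4, 3), M), Mul(Rational(4, 3), Y)) (Function('W')(M, Y) = Mul(Rational(4, 3), Add(Y, M)) = Mul(Rational(4, 3), Add(M, Y)) = Add(Mul(Rational(4, 3), M), Mul(Rational(4, 3), Y)))
Pow(Add(Function('W')(Mul(Pow(Function('R')(-3, -2), -1), -55), 384), 224045), Rational(1, 2)) = Pow(Add(Add(Mul(Rational(4, 3), Mul(Pow(Add(5, -3), -1), -55)), Mul(Rational(4, 3), 384)), 224045), Rational(1, 2)) = Pow(Add(Add(Mul(Rational(4, 3), Mul(Pow(2, -1), -55)), 512), 224045), Rational(1, 2)) = Pow(Add(Add(Mul(Rational(4, 3), Mul(Rational(1, 2), -55)), 512), 224045), Rational(1, 2)) = Pow(Add(Add(Mul(Rational(4, 3), Rational(-55, 2)), 512), 224045), Rational(1, 2)) = Pow(Add(Add(Rational(-110, 3), 512), 224045), Rational(1, 2)) = Pow(Add(Rational(1426, 3), 224045), Rational(1, 2)) = Pow(Rational(673561, 3), Rational(1, 2)) = Mul(Rational(1, 3), Pow(2020683, Rational(1, 2)))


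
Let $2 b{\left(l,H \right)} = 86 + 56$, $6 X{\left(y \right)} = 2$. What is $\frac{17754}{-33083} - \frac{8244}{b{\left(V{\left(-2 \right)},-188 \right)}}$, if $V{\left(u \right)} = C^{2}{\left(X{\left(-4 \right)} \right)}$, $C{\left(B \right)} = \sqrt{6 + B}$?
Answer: $- \frac{273996786}{2348893} \approx -116.65$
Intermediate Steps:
$X{\left(y \right)} = \frac{1}{3}$ ($X{\left(y \right)} = \frac{1}{6} \cdot 2 = \frac{1}{3}$)
$V{\left(u \right)} = \frac{19}{3}$ ($V{\left(u \right)} = \left(\sqrt{6 + \frac{1}{3}}\right)^{2} = \left(\sqrt{\frac{19}{3}}\right)^{2} = \left(\frac{\sqrt{57}}{3}\right)^{2} = \frac{19}{3}$)
$b{\left(l,H \right)} = 71$ ($b{\left(l,H \right)} = \frac{86 + 56}{2} = \frac{1}{2} \cdot 142 = 71$)
$\frac{17754}{-33083} - \frac{8244}{b{\left(V{\left(-2 \right)},-188 \right)}} = \frac{17754}{-33083} - \frac{8244}{71} = 17754 \left(- \frac{1}{33083}\right) - \frac{8244}{71} = - \frac{17754}{33083} - \frac{8244}{71} = - \frac{273996786}{2348893}$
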